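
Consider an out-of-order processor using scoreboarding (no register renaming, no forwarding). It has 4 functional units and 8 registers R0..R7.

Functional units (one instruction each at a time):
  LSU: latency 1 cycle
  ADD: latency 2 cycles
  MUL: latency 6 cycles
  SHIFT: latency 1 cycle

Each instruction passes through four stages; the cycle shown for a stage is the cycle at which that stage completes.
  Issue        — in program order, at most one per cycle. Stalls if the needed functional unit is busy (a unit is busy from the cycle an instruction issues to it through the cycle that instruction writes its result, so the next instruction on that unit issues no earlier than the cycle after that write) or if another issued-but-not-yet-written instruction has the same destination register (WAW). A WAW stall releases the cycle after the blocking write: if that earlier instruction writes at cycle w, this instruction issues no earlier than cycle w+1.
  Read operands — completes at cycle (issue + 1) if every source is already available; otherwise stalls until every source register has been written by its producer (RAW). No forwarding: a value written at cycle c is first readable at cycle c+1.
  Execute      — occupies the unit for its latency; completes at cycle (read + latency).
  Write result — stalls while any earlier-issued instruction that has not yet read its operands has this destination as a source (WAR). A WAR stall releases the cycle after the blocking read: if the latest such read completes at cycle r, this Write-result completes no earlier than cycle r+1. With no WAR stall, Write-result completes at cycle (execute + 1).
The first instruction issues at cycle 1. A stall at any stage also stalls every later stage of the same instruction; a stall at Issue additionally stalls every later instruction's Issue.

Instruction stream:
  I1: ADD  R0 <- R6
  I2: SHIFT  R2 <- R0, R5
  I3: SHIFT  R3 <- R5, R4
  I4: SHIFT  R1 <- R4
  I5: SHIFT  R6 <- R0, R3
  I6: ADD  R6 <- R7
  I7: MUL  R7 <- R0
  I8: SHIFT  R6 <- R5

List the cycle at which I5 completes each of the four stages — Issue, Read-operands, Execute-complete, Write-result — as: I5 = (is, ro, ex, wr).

[1] I1 issues→ADD
[2] I1 reads, I2 issues→SHIFT
[4] I1 exec-done
[5] I1 writes R0
[6] I2 reads
[7] I2 exec-done
[8] I2 writes R2
[9] I3 issues→SHIFT
[10] I3 reads
[11] I3 exec-done
[12] I3 writes R3
[13] I4 issues→SHIFT
[14] I4 reads
[15] I4 exec-done
[16] I4 writes R1
[17] I5 issues→SHIFT
[18] I5 reads
[19] I5 exec-done
[20] I5 writes R6
[21] I6 issues→ADD
[22] I6 reads, I7 issues→MUL
[23] I7 reads
[24] I6 exec-done
[25] I6 writes R6
[26] I8 issues→SHIFT
[27] I8 reads
[28] I8 exec-done
[29] I7 exec-done, I8 writes R6
[30] I7 writes R7

I5 = (17, 18, 19, 20)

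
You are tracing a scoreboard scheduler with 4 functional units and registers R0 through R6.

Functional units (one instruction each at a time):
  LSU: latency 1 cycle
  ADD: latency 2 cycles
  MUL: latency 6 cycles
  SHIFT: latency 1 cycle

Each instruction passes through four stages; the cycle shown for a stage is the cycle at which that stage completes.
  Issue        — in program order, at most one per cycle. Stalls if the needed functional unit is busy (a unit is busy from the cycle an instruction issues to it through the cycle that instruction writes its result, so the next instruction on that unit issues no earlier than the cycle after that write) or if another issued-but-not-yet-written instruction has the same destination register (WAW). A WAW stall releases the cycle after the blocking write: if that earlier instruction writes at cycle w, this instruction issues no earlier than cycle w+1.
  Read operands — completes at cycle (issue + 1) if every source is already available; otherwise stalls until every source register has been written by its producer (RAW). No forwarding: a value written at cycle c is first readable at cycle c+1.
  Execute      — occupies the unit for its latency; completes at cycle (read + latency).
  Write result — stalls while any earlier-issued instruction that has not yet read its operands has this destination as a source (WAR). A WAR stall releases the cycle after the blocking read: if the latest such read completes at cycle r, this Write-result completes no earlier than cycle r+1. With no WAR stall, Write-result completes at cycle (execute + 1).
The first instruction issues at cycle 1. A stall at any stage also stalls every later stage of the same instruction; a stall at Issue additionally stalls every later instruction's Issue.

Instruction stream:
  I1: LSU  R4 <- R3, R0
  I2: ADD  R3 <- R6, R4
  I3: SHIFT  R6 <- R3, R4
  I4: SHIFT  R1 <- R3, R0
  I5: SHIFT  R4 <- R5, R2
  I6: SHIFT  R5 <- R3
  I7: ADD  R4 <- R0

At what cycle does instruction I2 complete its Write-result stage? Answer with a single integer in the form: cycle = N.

cycle = 8

I1: IS=1 RO=2 EX=3 WR=4
I2: IS=2 RO=5 EX=7 WR=8  [RAW R4: wait I1 write@4]
I3: IS=3 RO=9 EX=10 WR=11  [RAW R3: wait I2 write@8]
I4: IS=12 RO=13 EX=14 WR=15  [struct: SHIFT busy until I3 writes@11]
I5: IS=16 RO=17 EX=18 WR=19  [struct: SHIFT busy until I4 writes@15]
I6: IS=20 RO=21 EX=22 WR=23  [struct: SHIFT busy until I5 writes@19]
I7: IS=21 RO=22 EX=24 WR=25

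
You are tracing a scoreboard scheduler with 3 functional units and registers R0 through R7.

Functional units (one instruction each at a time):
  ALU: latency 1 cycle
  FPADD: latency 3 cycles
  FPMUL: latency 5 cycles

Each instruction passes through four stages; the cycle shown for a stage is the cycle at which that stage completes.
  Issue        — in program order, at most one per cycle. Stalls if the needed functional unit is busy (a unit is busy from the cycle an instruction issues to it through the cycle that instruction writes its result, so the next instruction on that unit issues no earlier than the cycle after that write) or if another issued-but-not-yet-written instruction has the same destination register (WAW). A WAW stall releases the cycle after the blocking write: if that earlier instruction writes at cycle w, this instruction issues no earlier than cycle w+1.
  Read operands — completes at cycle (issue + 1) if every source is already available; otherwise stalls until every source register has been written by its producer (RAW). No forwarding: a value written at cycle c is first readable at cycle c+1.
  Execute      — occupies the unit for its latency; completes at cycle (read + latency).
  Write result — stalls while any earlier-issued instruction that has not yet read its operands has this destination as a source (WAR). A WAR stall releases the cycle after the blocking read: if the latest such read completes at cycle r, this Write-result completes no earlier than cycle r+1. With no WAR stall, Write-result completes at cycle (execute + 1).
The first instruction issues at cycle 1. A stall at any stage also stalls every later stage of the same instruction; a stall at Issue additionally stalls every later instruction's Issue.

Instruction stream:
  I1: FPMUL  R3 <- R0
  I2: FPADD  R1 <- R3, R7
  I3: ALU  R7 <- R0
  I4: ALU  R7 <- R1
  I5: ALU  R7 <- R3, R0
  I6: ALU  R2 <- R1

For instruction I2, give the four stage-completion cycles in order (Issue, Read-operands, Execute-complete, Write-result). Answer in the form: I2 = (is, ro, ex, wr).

I2 = (2, 9, 12, 13)

cycle 1: I1→FPMUL
cycle 2: I1 RO, I2→FPADD
cycle 3: I3→ALU
cycle 4: I3 RO
cycle 5: I3 EX
cycle 7: I1 EX
cycle 8: I1 WR R3
cycle 9: I2 RO
cycle 10: I3 WR R7
cycle 11: I4→ALU
cycle 12: I2 EX
cycle 13: I2 WR R1
cycle 14: I4 RO
cycle 15: I4 EX
cycle 16: I4 WR R7
cycle 17: I5→ALU
cycle 18: I5 RO
cycle 19: I5 EX
cycle 20: I5 WR R7
cycle 21: I6→ALU
cycle 22: I6 RO
cycle 23: I6 EX
cycle 24: I6 WR R2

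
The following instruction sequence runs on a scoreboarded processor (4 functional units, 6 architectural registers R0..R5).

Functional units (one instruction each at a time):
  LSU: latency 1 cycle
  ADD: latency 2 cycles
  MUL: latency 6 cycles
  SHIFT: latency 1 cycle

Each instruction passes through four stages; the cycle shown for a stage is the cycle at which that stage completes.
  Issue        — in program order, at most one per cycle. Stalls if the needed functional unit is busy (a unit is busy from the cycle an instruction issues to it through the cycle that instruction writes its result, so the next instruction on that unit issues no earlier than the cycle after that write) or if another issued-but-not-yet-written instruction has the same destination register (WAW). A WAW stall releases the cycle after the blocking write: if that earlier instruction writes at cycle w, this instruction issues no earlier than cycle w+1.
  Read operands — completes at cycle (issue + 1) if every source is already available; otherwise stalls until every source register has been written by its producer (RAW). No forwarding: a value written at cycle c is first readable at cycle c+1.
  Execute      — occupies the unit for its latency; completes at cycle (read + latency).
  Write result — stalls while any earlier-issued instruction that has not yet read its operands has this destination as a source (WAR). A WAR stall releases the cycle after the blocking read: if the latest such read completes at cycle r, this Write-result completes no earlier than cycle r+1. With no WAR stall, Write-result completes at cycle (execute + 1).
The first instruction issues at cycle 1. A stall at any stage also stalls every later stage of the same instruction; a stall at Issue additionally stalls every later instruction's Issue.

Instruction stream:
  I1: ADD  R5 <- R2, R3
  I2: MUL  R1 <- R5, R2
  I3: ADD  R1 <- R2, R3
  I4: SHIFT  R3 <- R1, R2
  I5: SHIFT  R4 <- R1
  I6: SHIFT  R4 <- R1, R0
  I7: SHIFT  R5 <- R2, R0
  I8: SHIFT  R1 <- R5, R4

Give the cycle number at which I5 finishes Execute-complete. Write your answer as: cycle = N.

cycle = 24

t=1  I1→ADD
t=2  I1 RO · I2→MUL
t=4  I1 EX
t=5  I1 WR R5
t=6  I2 RO
t=12  I2 EX
t=13  I2 WR R1
t=14  I3→ADD
t=15  I3 RO · I4→SHIFT
t=17  I3 EX
t=18  I3 WR R1
t=19  I4 RO
t=20  I4 EX
t=21  I4 WR R3
t=22  I5→SHIFT
t=23  I5 RO
t=24  I5 EX
t=25  I5 WR R4
t=26  I6→SHIFT
t=27  I6 RO
t=28  I6 EX
t=29  I6 WR R4
t=30  I7→SHIFT
t=31  I7 RO
t=32  I7 EX
t=33  I7 WR R5
t=34  I8→SHIFT
t=35  I8 RO
t=36  I8 EX
t=37  I8 WR R1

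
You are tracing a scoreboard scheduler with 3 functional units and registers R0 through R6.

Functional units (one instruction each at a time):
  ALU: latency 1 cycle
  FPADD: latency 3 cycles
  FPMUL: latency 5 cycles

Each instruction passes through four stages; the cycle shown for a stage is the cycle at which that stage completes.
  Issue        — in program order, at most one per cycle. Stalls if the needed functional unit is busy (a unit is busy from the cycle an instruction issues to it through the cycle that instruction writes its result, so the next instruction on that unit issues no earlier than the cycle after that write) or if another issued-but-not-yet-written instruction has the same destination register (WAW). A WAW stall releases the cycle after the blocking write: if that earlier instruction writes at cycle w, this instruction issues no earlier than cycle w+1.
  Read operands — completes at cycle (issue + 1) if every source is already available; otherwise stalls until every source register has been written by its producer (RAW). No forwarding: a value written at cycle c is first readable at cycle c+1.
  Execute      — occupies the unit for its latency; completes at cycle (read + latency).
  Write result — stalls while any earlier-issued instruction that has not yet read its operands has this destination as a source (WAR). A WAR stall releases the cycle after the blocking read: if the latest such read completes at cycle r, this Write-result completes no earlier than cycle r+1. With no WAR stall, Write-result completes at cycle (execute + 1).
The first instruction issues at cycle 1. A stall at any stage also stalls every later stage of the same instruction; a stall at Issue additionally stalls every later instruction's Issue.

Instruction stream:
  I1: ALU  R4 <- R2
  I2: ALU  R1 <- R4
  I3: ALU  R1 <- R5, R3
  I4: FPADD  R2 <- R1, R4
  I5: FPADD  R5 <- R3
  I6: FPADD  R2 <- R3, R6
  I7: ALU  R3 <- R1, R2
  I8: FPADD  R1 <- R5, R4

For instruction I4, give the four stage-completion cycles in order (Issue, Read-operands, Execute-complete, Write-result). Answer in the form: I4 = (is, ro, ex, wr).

t=1  issue I1 (ALU)
t=2  I1 read-ops
t=3  I1 finished on ALU
t=4  I1→R4
t=5  issue I2 (ALU)
t=6  I2 read-ops
t=7  I2 finished on ALU
t=8  I2→R1
t=9  issue I3 (ALU)
t=10  I3 read-ops; issue I4 (FPADD)
t=11  I3 finished on ALU
t=12  I3→R1
t=13  I4 read-ops
t=16  I4 finished on FPADD
t=17  I4→R2
t=18  issue I5 (FPADD)
t=19  I5 read-ops
t=22  I5 finished on FPADD
t=23  I5→R5
t=24  issue I6 (FPADD)
t=25  I6 read-ops; issue I7 (ALU)
t=28  I6 finished on FPADD
t=29  I6→R2
t=30  I7 read-ops; issue I8 (FPADD)
t=31  I7 finished on ALU; I8 read-ops
t=32  I7→R3
t=34  I8 finished on FPADD
t=35  I8→R1

I4 = (10, 13, 16, 17)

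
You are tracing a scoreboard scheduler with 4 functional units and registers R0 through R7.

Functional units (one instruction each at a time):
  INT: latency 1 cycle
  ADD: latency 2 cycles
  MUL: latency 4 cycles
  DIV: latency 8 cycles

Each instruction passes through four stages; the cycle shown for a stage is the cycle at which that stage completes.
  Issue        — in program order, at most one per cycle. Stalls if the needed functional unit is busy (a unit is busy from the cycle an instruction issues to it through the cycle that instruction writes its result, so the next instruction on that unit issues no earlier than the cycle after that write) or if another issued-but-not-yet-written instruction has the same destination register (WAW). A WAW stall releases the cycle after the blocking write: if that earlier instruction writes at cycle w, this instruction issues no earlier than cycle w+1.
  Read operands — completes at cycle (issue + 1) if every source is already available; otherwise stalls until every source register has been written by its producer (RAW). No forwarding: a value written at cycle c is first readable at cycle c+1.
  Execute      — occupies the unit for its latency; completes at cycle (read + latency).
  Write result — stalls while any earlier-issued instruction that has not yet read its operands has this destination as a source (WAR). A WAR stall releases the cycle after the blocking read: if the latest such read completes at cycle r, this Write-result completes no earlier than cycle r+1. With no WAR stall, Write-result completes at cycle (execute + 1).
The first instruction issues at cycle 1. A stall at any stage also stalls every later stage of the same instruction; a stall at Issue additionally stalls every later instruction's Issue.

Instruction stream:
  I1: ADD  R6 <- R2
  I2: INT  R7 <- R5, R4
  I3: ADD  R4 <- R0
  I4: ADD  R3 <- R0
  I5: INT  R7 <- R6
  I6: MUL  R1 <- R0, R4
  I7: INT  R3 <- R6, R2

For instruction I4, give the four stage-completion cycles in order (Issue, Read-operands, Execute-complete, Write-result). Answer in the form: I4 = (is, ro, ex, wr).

[1] I1 issues→ADD
[2] I1 reads, I2 issues→INT
[3] I2 reads
[4] I1 exec-done, I2 exec-done
[5] I1 writes R6, I2 writes R7
[6] I3 issues→ADD
[7] I3 reads
[9] I3 exec-done
[10] I3 writes R4
[11] I4 issues→ADD
[12] I4 reads, I5 issues→INT
[13] I5 reads, I6 issues→MUL
[14] I4 exec-done, I5 exec-done, I6 reads
[15] I4 writes R3, I5 writes R7
[16] I7 issues→INT
[17] I7 reads
[18] I6 exec-done, I7 exec-done
[19] I6 writes R1, I7 writes R3

I4 = (11, 12, 14, 15)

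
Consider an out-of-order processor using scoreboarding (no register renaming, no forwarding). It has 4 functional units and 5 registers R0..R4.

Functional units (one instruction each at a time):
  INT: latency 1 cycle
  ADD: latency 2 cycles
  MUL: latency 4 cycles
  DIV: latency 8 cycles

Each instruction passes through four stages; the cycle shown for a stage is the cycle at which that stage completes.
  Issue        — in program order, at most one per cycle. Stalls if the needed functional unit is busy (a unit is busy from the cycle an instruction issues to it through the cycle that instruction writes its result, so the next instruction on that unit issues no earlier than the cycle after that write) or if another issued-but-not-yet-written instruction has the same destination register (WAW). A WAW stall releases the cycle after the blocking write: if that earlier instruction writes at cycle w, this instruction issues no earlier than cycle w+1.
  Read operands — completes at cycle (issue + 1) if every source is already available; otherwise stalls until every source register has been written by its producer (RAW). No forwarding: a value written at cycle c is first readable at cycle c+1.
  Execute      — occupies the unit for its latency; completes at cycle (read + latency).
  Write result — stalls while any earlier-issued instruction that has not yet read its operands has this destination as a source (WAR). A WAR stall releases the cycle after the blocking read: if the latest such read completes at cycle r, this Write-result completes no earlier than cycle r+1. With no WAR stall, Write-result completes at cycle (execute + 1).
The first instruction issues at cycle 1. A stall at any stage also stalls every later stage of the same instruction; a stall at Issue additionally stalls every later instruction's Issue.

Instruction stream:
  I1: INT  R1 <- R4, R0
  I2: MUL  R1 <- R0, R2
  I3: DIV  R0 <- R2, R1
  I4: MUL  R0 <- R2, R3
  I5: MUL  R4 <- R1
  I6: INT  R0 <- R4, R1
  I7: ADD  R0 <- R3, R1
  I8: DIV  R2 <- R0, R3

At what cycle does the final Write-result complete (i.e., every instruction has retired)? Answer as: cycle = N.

cycle = 53

t=1  I1→INT
t=2  I1 RO
t=3  I1 EX
t=4  I1 WR R1
t=5  I2→MUL
t=6  I2 RO, I3→DIV
t=10  I2 EX
t=11  I2 WR R1
t=12  I3 RO
t=20  I3 EX
t=21  I3 WR R0
t=22  I4→MUL
t=23  I4 RO
t=27  I4 EX
t=28  I4 WR R0
t=29  I5→MUL
t=30  I5 RO, I6→INT
t=34  I5 EX
t=35  I5 WR R4
t=36  I6 RO
t=37  I6 EX
t=38  I6 WR R0
t=39  I7→ADD
t=40  I7 RO, I8→DIV
t=42  I7 EX
t=43  I7 WR R0
t=44  I8 RO
t=52  I8 EX
t=53  I8 WR R2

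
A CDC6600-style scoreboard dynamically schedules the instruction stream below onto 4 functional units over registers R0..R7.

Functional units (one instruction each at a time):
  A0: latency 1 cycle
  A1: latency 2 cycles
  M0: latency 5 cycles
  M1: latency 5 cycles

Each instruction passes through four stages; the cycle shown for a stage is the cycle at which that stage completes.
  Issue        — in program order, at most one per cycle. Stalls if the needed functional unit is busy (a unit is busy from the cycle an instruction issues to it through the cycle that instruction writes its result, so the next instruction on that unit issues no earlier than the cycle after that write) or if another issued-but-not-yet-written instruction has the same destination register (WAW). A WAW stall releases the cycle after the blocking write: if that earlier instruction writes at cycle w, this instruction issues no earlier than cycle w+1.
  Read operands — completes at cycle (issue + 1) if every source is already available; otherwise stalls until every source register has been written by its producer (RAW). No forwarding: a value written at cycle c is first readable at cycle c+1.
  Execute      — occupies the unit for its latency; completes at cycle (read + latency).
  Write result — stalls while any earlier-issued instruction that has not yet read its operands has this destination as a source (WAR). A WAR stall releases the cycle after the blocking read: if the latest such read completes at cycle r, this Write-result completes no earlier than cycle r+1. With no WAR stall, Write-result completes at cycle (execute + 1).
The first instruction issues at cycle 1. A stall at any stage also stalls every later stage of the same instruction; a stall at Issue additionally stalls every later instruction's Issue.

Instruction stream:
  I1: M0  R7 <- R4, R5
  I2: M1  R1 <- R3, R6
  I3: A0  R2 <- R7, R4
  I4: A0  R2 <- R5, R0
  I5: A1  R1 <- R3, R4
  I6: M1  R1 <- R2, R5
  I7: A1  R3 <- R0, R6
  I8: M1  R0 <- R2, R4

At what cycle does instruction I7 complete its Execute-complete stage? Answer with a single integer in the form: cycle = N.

cycle = 22

[1] I1→M0
[2] I1 RO · I2→M1
[3] I2 RO · I3→A0
[7] I1 EX
[8] I1 WR R7 · I2 EX
[9] I2 WR R1 · I3 RO
[10] I3 EX
[11] I3 WR R2
[12] I4→A0
[13] I4 RO · I5→A1
[14] I4 EX · I5 RO
[15] I4 WR R2
[16] I5 EX
[17] I5 WR R1
[18] I6→M1
[19] I6 RO · I7→A1
[20] I7 RO
[22] I7 EX
[23] I7 WR R3
[24] I6 EX
[25] I6 WR R1
[26] I8→M1
[27] I8 RO
[32] I8 EX
[33] I8 WR R0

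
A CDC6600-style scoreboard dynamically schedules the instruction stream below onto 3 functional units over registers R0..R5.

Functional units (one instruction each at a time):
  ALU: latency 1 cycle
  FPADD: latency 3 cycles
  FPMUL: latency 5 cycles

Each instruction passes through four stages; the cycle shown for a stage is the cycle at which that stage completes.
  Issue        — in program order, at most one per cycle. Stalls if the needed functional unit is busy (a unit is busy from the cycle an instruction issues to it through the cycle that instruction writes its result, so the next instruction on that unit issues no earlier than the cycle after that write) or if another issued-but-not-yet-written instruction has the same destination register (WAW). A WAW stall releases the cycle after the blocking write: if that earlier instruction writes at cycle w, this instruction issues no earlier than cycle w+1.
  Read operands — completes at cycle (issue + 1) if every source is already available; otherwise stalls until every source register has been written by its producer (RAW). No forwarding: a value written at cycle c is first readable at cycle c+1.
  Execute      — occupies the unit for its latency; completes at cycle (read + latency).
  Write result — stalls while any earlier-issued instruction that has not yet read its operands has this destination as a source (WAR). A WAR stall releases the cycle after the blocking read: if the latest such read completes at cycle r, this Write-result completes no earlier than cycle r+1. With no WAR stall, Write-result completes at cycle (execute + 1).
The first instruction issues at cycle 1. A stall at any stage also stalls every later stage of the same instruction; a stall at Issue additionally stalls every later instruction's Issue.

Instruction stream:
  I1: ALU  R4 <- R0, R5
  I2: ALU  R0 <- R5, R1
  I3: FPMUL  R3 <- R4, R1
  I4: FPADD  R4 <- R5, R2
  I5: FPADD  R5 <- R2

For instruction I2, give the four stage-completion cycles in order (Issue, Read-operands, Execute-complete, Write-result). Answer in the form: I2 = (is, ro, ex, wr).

I2 = (5, 6, 7, 8)

cycle 1: issue I1 (ALU)
cycle 2: I1 read-ops
cycle 3: I1 finished on ALU
cycle 4: I1→R4
cycle 5: issue I2 (ALU)
cycle 6: I2 read-ops | issue I3 (FPMUL)
cycle 7: I2 finished on ALU | I3 read-ops | issue I4 (FPADD)
cycle 8: I2→R0 | I4 read-ops
cycle 11: I4 finished on FPADD
cycle 12: I3 finished on FPMUL | I4→R4
cycle 13: I3→R3 | issue I5 (FPADD)
cycle 14: I5 read-ops
cycle 17: I5 finished on FPADD
cycle 18: I5→R5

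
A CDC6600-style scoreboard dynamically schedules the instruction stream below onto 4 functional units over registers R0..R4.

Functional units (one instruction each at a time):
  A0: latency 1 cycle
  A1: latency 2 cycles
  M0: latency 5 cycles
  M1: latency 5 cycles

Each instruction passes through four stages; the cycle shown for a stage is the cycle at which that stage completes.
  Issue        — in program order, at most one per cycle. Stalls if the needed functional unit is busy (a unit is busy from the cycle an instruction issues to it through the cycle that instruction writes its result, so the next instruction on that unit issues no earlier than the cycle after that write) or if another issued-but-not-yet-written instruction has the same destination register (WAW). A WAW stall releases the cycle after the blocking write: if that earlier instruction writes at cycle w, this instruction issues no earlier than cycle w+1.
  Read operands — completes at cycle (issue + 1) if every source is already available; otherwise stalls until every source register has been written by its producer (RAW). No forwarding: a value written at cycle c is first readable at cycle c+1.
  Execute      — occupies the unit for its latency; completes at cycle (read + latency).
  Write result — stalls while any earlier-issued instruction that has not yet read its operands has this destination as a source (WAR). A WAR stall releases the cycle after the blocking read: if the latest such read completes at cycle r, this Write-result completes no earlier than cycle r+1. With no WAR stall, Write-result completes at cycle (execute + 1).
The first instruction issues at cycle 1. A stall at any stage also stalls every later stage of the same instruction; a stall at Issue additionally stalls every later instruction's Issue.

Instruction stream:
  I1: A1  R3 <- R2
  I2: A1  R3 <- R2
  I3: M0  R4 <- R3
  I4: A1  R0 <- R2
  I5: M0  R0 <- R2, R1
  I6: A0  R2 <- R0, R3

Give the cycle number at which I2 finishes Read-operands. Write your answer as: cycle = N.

cycle = 7

  I1 | 1 | 2 | 4 | 5
  I2 | 6 | 7 | 9 | 10   struct: A1 busy until I1 writes@5
  I3 | 7 | 11 | 16 | 17   RAW R3: wait I2 write@10
  I4 | 11 | 12 | 14 | 15   struct: A1 busy until I2 writes@10
  I5 | 18 | 19 | 24 | 25   struct: M0 busy until I3 writes@17
  I6 | 19 | 26 | 27 | 28   RAW R0: wait I5 write@25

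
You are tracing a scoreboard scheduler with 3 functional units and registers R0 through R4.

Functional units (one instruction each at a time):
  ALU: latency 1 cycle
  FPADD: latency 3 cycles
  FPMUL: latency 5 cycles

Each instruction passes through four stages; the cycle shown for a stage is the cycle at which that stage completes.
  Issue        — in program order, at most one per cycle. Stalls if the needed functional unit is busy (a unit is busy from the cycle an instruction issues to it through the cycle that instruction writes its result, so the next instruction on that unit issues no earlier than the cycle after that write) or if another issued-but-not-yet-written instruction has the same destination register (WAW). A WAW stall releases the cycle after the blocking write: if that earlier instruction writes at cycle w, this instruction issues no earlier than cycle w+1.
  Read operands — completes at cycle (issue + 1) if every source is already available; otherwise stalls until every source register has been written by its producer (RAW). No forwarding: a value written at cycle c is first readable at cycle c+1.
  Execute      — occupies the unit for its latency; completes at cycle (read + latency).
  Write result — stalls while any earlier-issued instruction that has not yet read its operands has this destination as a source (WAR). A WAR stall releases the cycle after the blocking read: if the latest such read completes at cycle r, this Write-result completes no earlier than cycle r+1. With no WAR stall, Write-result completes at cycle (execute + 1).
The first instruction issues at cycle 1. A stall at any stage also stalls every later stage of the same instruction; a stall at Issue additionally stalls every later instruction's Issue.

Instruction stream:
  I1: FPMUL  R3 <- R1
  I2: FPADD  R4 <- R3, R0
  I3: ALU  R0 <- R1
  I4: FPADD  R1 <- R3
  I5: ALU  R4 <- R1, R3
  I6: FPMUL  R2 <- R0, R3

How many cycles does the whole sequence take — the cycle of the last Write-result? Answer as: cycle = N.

cycle = 23

1) issue 1, read 2, done 7, write 8
2) issue 2, read 9, done 12, write 13  <RAW R3: wait I1 write@8>
3) issue 3, read 4, done 5, write 10  <WAR R0: wait I2 read@9>
4) issue 14, read 15, done 18, write 19  <struct: FPADD busy until I2 writes@13>
5) issue 15, read 20, done 21, write 22  <RAW R1: wait I4 write@19>
6) issue 16, read 17, done 22, write 23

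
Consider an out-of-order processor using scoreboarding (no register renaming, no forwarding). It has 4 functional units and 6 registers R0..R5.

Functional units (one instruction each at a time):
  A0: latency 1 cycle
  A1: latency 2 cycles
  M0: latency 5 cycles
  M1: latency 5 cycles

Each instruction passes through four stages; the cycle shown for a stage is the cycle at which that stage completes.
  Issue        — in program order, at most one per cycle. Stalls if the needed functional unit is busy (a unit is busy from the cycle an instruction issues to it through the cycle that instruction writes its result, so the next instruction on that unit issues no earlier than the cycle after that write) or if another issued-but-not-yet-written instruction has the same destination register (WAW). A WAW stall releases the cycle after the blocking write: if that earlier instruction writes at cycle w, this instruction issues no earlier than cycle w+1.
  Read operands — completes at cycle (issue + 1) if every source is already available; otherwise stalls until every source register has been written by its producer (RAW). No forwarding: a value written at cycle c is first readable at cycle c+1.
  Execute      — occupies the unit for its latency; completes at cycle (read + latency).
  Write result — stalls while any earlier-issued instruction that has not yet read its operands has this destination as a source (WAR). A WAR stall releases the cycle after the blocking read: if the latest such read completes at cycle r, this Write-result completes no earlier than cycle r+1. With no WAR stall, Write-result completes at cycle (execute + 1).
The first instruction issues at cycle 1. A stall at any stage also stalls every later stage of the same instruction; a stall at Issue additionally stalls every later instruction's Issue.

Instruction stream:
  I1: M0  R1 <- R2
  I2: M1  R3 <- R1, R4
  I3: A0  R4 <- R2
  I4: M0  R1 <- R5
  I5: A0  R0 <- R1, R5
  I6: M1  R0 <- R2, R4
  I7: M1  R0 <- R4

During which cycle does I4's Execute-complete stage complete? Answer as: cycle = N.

cycle 1: I1 dispatched to M0
cycle 2: I1 operands ready; I2 dispatched to M1
cycle 3: I3 dispatched to A0
cycle 4: I3 operands ready
cycle 5: I3 complete
cycle 7: I1 complete
cycle 8: R1←I1
cycle 9: I2 operands ready; I4 dispatched to M0
cycle 10: R4←I3; I4 operands ready
cycle 11: I5 dispatched to A0
cycle 14: I2 complete
cycle 15: R3←I2; I4 complete
cycle 16: R1←I4
cycle 17: I5 operands ready
cycle 18: I5 complete
cycle 19: R0←I5
cycle 20: I6 dispatched to M1
cycle 21: I6 operands ready
cycle 26: I6 complete
cycle 27: R0←I6
cycle 28: I7 dispatched to M1
cycle 29: I7 operands ready
cycle 34: I7 complete
cycle 35: R0←I7

cycle = 15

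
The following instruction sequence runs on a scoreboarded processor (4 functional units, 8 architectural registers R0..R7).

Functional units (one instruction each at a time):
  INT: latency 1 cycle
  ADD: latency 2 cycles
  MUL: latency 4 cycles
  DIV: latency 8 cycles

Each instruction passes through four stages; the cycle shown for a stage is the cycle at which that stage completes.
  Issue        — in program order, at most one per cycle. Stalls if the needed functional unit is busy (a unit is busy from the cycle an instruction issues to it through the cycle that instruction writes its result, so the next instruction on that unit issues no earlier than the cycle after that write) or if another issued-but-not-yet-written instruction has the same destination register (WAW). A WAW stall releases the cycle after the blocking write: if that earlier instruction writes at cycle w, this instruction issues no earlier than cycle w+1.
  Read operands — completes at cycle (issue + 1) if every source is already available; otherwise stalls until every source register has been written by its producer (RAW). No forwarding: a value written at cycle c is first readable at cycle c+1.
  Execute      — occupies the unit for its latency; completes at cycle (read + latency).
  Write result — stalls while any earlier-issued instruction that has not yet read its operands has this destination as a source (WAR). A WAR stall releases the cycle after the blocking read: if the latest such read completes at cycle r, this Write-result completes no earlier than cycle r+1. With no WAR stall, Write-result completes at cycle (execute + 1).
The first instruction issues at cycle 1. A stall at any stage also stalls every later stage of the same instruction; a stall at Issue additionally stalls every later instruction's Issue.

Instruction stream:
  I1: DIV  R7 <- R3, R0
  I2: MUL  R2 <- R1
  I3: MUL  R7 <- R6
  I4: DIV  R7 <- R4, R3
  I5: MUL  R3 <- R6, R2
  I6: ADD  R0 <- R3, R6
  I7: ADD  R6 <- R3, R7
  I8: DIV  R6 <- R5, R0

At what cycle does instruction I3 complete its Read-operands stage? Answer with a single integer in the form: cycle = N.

c1: I1→DIV
c2: I1 RO | I2→MUL
c3: I2 RO
c7: I2 EX
c8: I2 WR R2
c10: I1 EX
c11: I1 WR R7
c12: I3→MUL
c13: I3 RO
c17: I3 EX
c18: I3 WR R7
c19: I4→DIV
c20: I4 RO | I5→MUL
c21: I5 RO | I6→ADD
c25: I5 EX
c26: I5 WR R3
c27: I6 RO
c28: I4 EX
c29: I4 WR R7 | I6 EX
c30: I6 WR R0
c31: I7→ADD
c32: I7 RO
c34: I7 EX
c35: I7 WR R6
c36: I8→DIV
c37: I8 RO
c45: I8 EX
c46: I8 WR R6

cycle = 13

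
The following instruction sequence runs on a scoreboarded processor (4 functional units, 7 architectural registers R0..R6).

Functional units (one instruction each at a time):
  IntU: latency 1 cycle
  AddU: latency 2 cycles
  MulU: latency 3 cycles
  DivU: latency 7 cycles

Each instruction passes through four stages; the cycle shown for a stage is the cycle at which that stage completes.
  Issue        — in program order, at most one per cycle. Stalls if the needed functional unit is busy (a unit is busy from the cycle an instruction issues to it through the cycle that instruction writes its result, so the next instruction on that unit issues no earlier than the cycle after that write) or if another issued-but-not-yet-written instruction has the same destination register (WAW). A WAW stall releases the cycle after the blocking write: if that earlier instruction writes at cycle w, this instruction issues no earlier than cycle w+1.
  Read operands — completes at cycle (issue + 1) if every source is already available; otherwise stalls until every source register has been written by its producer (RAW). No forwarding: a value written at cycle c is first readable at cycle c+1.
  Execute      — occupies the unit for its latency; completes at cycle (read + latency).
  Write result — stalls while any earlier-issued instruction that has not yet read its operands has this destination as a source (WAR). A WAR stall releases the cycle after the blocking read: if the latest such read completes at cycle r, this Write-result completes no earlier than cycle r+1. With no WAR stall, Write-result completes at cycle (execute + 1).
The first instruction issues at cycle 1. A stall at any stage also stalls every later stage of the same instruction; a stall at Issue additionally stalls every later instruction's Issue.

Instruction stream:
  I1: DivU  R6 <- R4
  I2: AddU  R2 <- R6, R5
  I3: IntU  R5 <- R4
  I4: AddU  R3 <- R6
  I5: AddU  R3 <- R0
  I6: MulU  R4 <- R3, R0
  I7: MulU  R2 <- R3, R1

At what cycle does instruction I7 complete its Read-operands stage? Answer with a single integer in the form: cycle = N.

[I1] 1/2/9/10
[I2] 2/11/13/14  (RAW R6: wait I1 write@10)
[I3] 3/4/5/12  (WAR R5: wait I2 read@11)
[I4] 15/16/18/19  (struct: AddU busy until I2 writes@14)
[I5] 20/21/23/24  (struct: AddU busy until I4 writes@19)
[I6] 21/25/28/29  (RAW R3: wait I5 write@24)
[I7] 30/31/34/35  (struct: MulU busy until I6 writes@29)

cycle = 31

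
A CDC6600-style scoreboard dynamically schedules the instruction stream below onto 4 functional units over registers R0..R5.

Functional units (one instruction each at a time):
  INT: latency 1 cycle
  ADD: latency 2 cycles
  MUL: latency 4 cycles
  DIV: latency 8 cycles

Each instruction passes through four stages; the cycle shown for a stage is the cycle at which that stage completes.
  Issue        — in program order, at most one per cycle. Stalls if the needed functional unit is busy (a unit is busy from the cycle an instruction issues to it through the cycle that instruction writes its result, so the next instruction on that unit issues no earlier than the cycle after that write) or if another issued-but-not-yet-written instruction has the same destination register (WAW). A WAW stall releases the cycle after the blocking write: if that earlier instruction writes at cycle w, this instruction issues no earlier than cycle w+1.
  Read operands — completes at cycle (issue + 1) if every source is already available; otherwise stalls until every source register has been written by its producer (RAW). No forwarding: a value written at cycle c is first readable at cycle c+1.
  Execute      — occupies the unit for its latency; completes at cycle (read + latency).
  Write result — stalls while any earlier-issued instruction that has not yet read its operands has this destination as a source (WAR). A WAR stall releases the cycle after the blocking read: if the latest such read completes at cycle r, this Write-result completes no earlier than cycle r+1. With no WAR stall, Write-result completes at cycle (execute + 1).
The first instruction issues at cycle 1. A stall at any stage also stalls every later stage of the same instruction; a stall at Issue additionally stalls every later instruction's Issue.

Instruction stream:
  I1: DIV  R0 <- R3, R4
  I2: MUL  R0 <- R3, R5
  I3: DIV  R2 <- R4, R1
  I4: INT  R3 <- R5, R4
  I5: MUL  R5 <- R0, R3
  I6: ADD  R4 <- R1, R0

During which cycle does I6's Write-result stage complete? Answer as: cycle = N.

1) issue 1, read 2, done 10, write 11
2) issue 12, read 13, done 17, write 18  <WAW R0: wait I1 write@11>
3) issue 13, read 14, done 22, write 23
4) issue 14, read 15, done 16, write 17
5) issue 19, read 20, done 24, write 25  <struct: MUL busy until I2 writes@18>
6) issue 20, read 21, done 23, write 24

cycle = 24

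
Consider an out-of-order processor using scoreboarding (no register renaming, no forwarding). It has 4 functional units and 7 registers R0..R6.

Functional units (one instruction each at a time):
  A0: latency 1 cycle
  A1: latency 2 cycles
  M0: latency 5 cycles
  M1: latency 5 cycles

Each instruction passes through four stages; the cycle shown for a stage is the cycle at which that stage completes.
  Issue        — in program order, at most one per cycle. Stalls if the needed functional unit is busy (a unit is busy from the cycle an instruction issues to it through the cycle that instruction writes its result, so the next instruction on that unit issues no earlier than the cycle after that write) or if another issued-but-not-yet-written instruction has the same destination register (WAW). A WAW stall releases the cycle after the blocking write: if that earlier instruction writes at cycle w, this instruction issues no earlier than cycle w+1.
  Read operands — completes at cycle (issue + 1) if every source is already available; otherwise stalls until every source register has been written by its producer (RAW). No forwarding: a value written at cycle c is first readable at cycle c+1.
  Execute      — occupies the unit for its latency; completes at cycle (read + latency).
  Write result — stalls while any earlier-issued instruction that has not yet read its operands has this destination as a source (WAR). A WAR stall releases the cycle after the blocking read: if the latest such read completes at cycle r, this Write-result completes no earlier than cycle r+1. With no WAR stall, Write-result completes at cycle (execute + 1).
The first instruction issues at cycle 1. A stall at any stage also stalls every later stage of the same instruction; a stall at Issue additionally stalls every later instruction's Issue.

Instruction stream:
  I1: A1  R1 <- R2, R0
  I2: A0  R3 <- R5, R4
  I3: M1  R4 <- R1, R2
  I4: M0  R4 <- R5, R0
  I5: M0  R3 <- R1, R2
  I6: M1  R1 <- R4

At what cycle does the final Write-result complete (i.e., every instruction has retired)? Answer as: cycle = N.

I1 -> (1, 2, 4, 5)
I2 -> (2, 3, 4, 5)
I3 -> (3, 6, 11, 12)  // RAW R1: wait I1 write@5
I4 -> (13, 14, 19, 20)  // WAW R4: wait I3 write@12
I5 -> (21, 22, 27, 28)  // struct: M0 busy until I4 writes@20
I6 -> (22, 23, 28, 29)

cycle = 29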